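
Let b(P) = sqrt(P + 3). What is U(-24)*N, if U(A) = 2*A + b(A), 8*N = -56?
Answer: 336 - 7*I*sqrt(21) ≈ 336.0 - 32.078*I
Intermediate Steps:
N = -7 (N = (1/8)*(-56) = -7)
b(P) = sqrt(3 + P)
U(A) = sqrt(3 + A) + 2*A (U(A) = 2*A + sqrt(3 + A) = sqrt(3 + A) + 2*A)
U(-24)*N = (sqrt(3 - 24) + 2*(-24))*(-7) = (sqrt(-21) - 48)*(-7) = (I*sqrt(21) - 48)*(-7) = (-48 + I*sqrt(21))*(-7) = 336 - 7*I*sqrt(21)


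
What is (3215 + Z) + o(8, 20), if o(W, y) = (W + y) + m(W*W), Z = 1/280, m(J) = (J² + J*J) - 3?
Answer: 3200961/280 ≈ 11432.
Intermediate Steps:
m(J) = -3 + 2*J² (m(J) = (J² + J²) - 3 = 2*J² - 3 = -3 + 2*J²)
Z = 1/280 ≈ 0.0035714
o(W, y) = -3 + W + y + 2*W⁴ (o(W, y) = (W + y) + (-3 + 2*(W*W)²) = (W + y) + (-3 + 2*(W²)²) = (W + y) + (-3 + 2*W⁴) = -3 + W + y + 2*W⁴)
(3215 + Z) + o(8, 20) = (3215 + 1/280) + (-3 + 8 + 20 + 2*8⁴) = 900201/280 + (-3 + 8 + 20 + 2*4096) = 900201/280 + (-3 + 8 + 20 + 8192) = 900201/280 + 8217 = 3200961/280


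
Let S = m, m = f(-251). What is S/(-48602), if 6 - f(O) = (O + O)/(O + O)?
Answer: -5/48602 ≈ -0.00010288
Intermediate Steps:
f(O) = 5 (f(O) = 6 - (O + O)/(O + O) = 6 - 2*O/(2*O) = 6 - 2*O*1/(2*O) = 6 - 1*1 = 6 - 1 = 5)
m = 5
S = 5
S/(-48602) = 5/(-48602) = 5*(-1/48602) = -5/48602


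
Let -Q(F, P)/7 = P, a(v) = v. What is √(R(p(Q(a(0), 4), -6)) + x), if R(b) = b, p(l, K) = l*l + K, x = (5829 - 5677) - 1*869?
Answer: √61 ≈ 7.8102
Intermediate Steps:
Q(F, P) = -7*P
x = -717 (x = 152 - 869 = -717)
p(l, K) = K + l² (p(l, K) = l² + K = K + l²)
√(R(p(Q(a(0), 4), -6)) + x) = √((-6 + (-7*4)²) - 717) = √((-6 + (-28)²) - 717) = √((-6 + 784) - 717) = √(778 - 717) = √61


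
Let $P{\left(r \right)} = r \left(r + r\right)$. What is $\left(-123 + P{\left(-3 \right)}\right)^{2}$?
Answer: $11025$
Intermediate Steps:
$P{\left(r \right)} = 2 r^{2}$ ($P{\left(r \right)} = r 2 r = 2 r^{2}$)
$\left(-123 + P{\left(-3 \right)}\right)^{2} = \left(-123 + 2 \left(-3\right)^{2}\right)^{2} = \left(-123 + 2 \cdot 9\right)^{2} = \left(-123 + 18\right)^{2} = \left(-105\right)^{2} = 11025$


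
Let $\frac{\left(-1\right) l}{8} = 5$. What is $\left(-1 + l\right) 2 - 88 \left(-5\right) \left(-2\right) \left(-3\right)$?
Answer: $2558$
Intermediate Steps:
$l = -40$ ($l = \left(-8\right) 5 = -40$)
$\left(-1 + l\right) 2 - 88 \left(-5\right) \left(-2\right) \left(-3\right) = \left(-1 - 40\right) 2 - 88 \left(-5\right) \left(-2\right) \left(-3\right) = \left(-41\right) 2 - 88 \cdot 10 \left(-3\right) = -82 - -2640 = -82 + 2640 = 2558$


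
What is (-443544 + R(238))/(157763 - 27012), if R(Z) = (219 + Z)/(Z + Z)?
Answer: -211126487/62237476 ≈ -3.3923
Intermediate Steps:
R(Z) = (219 + Z)/(2*Z) (R(Z) = (219 + Z)/((2*Z)) = (219 + Z)*(1/(2*Z)) = (219 + Z)/(2*Z))
(-443544 + R(238))/(157763 - 27012) = (-443544 + (½)*(219 + 238)/238)/(157763 - 27012) = (-443544 + (½)*(1/238)*457)/130751 = (-443544 + 457/476)*(1/130751) = -211126487/476*1/130751 = -211126487/62237476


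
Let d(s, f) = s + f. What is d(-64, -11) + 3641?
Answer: 3566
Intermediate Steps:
d(s, f) = f + s
d(-64, -11) + 3641 = (-11 - 64) + 3641 = -75 + 3641 = 3566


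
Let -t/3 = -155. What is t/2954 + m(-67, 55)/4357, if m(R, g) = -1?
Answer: 2023051/12870578 ≈ 0.15718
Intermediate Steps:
t = 465 (t = -3*(-155) = 465)
t/2954 + m(-67, 55)/4357 = 465/2954 - 1/4357 = 2023051/12870578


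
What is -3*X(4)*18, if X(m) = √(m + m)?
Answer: -108*√2 ≈ -152.74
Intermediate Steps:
X(m) = √2*√m (X(m) = √(2*m) = √2*√m)
-3*X(4)*18 = -3*√2*√4*18 = -3*√2*2*18 = -6*√2*18 = -108*√2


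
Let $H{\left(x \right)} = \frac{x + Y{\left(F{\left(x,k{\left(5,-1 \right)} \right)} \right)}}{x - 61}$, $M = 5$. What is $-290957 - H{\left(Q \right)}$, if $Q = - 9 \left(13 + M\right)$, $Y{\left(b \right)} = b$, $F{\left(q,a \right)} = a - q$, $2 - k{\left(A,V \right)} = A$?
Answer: $- \frac{64883414}{223} \approx -2.9096 \cdot 10^{5}$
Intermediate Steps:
$k{\left(A,V \right)} = 2 - A$
$Q = -162$ ($Q = - 9 \left(13 + 5\right) = \left(-9\right) 18 = -162$)
$H{\left(x \right)} = - \frac{3}{-61 + x}$ ($H{\left(x \right)} = \frac{x - \left(3 + x\right)}{x - 61} = \frac{x - \left(3 + x\right)}{-61 + x} = - \frac{3}{-61 + x}$)
$-290957 - H{\left(Q \right)} = -290957 - - \frac{3}{-61 - 162} = -290957 - - \frac{3}{-223} = -290957 - \left(-3\right) \left(- \frac{1}{223}\right) = -290957 - \frac{3}{223} = - \frac{64883414}{223}$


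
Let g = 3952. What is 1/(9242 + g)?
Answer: 1/13194 ≈ 7.5792e-5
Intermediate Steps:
1/(9242 + g) = 1/(9242 + 3952) = 1/13194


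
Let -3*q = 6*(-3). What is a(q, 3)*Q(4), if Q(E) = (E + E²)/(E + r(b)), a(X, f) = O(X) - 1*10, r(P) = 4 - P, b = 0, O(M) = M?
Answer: -10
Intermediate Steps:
q = 6 (q = -2*(-3) = -⅓*(-18) = 6)
a(X, f) = -10 + X (a(X, f) = X - 1*10 = X - 10 = -10 + X)
Q(E) = (E + E²)/(4 + E) (Q(E) = (E + E²)/(E + (4 - 1*0)) = (E + E²)/(E + (4 + 0)) = (E + E²)/(E + 4) = (E + E²)/(4 + E))
a(q, 3)*Q(4) = (-10 + 6)*(4*(1 + 4)/(4 + 4)) = -16*5/8 = -4*5/2 = -10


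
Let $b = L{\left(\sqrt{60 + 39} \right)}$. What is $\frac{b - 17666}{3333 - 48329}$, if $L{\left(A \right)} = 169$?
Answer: $\frac{17497}{44996} \approx 0.38886$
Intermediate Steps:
$b = 169$
$\frac{b - 17666}{3333 - 48329} = \frac{169 - 17666}{3333 - 48329} = - \frac{17497}{-44996} = \left(-17497\right) \left(- \frac{1}{44996}\right) = \frac{17497}{44996}$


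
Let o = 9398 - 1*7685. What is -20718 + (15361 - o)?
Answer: -7070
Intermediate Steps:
o = 1713 (o = 9398 - 7685 = 1713)
-20718 + (15361 - o) = -20718 + (15361 - 1*1713) = -20718 + (15361 - 1713) = -20718 + 13648 = -7070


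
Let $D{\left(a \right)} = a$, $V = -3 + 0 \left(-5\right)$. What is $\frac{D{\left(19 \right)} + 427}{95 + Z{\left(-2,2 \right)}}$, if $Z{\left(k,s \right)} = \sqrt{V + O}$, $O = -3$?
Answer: $\frac{42370}{9031} - \frac{446 i \sqrt{6}}{9031} \approx 4.6916 - 0.12097 i$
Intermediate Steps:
$V = -3$ ($V = -3 + 0 = -3$)
$Z{\left(k,s \right)} = i \sqrt{6}$ ($Z{\left(k,s \right)} = \sqrt{-3 - 3} = \sqrt{-6} = i \sqrt{6}$)
$\frac{D{\left(19 \right)} + 427}{95 + Z{\left(-2,2 \right)}} = \frac{19 + 427}{95 + i \sqrt{6}} = \frac{446}{95 + i \sqrt{6}}$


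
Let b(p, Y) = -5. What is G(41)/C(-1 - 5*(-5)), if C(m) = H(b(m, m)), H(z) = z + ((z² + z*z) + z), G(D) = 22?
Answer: 11/20 ≈ 0.55000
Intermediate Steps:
H(z) = 2*z + 2*z² (H(z) = z + ((z² + z²) + z) = z + (2*z² + z) = z + (z + 2*z²) = 2*z + 2*z²)
C(m) = 40 (C(m) = 2*(-5)*(1 - 5) = 2*(-5)*(-4) = 40)
G(41)/C(-1 - 5*(-5)) = 22/40 = 22*(1/40) = 11/20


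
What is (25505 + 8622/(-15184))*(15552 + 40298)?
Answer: 5407107948325/3796 ≈ 1.4244e+9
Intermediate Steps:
(25505 + 8622/(-15184))*(15552 + 40298) = (25505 + 8622*(-1/15184))*55850 = (25505 - 4311/7592)*55850 = (193629649/7592)*55850 = 5407107948325/3796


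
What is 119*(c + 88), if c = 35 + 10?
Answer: 15827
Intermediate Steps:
c = 45
119*(c + 88) = 119*(45 + 88) = 119*133 = 15827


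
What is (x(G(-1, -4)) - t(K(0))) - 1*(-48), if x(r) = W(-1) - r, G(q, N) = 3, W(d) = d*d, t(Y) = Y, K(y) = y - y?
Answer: 46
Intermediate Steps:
K(y) = 0
W(d) = d²
x(r) = 1 - r (x(r) = (-1)² - r = 1 - r)
(x(G(-1, -4)) - t(K(0))) - 1*(-48) = ((1 - 1*3) - 1*0) - 1*(-48) = ((1 - 3) + 0) + 48 = (-2 + 0) + 48 = -2 + 48 = 46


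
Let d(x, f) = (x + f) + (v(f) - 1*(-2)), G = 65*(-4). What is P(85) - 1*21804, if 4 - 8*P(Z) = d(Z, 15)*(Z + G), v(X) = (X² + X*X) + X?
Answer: -75203/8 ≈ -9400.4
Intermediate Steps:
G = -260
v(X) = X + 2*X² (v(X) = (X² + X²) + X = 2*X² + X = X + 2*X²)
d(x, f) = 2 + f + x + f*(1 + 2*f) (d(x, f) = (x + f) + (f*(1 + 2*f) - 1*(-2)) = (f + x) + (f*(1 + 2*f) + 2) = (f + x) + (2 + f*(1 + 2*f)) = 2 + f + x + f*(1 + 2*f))
P(Z) = ½ - (-260 + Z)*(482 + Z)/8 (P(Z) = ½ - (2 + 15 + Z + 15*(1 + 2*15))*(Z - 260)/8 = ½ - (2 + 15 + Z + 15*(1 + 30))*(-260 + Z)/8 = ½ - (2 + 15 + Z + 15*31)*(-260 + Z)/8 = ½ - (2 + 15 + Z + 465)*(-260 + Z)/8 = ½ - (482 + Z)*(-260 + Z)/8 = ½ - (-260 + Z)*(482 + Z)/8)
P(85) - 1*21804 = (31331/2 - 111/4*85 - ⅛*85²) - 1*21804 = (31331/2 - 9435/4 - ⅛*7225) - 21804 = (31331/2 - 9435/4 - 7225/8) - 21804 = 99229/8 - 21804 = -75203/8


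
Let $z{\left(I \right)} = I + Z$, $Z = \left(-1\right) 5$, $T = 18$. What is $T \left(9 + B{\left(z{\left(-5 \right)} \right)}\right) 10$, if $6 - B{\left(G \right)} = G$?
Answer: $4500$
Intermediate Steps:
$Z = -5$
$z{\left(I \right)} = -5 + I$ ($z{\left(I \right)} = I - 5 = -5 + I$)
$B{\left(G \right)} = 6 - G$
$T \left(9 + B{\left(z{\left(-5 \right)} \right)}\right) 10 = 18 \left(9 + \left(6 - \left(-5 - 5\right)\right)\right) 10 = 18 \left(9 + \left(6 - -10\right)\right) 10 = 18 \left(9 + \left(6 + 10\right)\right) 10 = 18 \left(9 + 16\right) 10 = 18 \cdot 25 \cdot 10 = 450 \cdot 10 = 4500$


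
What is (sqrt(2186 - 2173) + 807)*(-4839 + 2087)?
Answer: -2220864 - 2752*sqrt(13) ≈ -2.2308e+6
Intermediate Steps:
(sqrt(2186 - 2173) + 807)*(-4839 + 2087) = (sqrt(13) + 807)*(-2752) = (807 + sqrt(13))*(-2752) = -2220864 - 2752*sqrt(13)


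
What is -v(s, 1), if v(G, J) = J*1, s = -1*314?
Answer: -1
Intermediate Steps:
s = -314
v(G, J) = J
-v(s, 1) = -1*1 = -1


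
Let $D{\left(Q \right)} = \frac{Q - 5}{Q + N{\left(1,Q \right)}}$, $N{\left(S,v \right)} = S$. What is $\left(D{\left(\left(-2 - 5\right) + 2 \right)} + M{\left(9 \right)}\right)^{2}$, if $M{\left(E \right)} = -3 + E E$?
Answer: $\frac{25921}{4} \approx 6480.3$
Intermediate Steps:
$M{\left(E \right)} = -3 + E^{2}$
$D{\left(Q \right)} = \frac{-5 + Q}{1 + Q}$ ($D{\left(Q \right)} = \frac{Q - 5}{Q + 1} = \frac{-5 + Q}{1 + Q}$)
$\left(D{\left(\left(-2 - 5\right) + 2 \right)} + M{\left(9 \right)}\right)^{2} = \left(\frac{-5 + \left(\left(-2 - 5\right) + 2\right)}{1 + \left(\left(-2 - 5\right) + 2\right)} - \left(3 - 9^{2}\right)\right)^{2} = \left(\frac{-5 + \left(-7 + 2\right)}{1 + \left(-7 + 2\right)} + \left(-3 + 81\right)\right)^{2} = \left(\frac{-5 - 5}{1 - 5} + 78\right)^{2} = \left(\frac{1}{-4} \left(-10\right) + 78\right)^{2} = \left(\left(- \frac{1}{4}\right) \left(-10\right) + 78\right)^{2} = \left(\frac{5}{2} + 78\right)^{2} = \left(\frac{161}{2}\right)^{2} = \frac{25921}{4}$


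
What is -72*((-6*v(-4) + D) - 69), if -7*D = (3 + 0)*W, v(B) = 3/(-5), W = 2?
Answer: 166968/35 ≈ 4770.5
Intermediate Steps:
v(B) = -⅗ (v(B) = 3*(-⅕) = -⅗)
D = -6/7 (D = -(3 + 0)*2/7 = -3*2/7 = -⅐*6 = -6/7 ≈ -0.85714)
-72*((-6*v(-4) + D) - 69) = -72*((-6*(-⅗) - 6/7) - 69) = -72*((18/5 - 6/7) - 69) = -72*(96/35 - 69) = -72*(-2319/35) = 166968/35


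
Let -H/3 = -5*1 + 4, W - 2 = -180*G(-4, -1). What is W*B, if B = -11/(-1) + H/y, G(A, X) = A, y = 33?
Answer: 88084/11 ≈ 8007.6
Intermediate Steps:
W = 722 (W = 2 - 180*(-4) = 2 + 720 = 722)
H = 3 (H = -3*(-5*1 + 4) = -3*(-5 + 4) = -3*(-1) = 3)
B = 122/11 (B = -11/(-1) + 3/33 = -11*(-1) + 3*(1/33) = 11 + 1/11 = 122/11 ≈ 11.091)
W*B = 722*(122/11) = 88084/11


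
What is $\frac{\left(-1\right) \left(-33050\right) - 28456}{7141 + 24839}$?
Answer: $\frac{2297}{15990} \approx 0.14365$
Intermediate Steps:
$\frac{\left(-1\right) \left(-33050\right) - 28456}{7141 + 24839} = \frac{33050 - 28456}{31980} = 4594 \cdot \frac{1}{31980} = \frac{2297}{15990}$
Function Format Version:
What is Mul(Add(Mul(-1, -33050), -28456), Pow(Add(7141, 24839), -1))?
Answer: Rational(2297, 15990) ≈ 0.14365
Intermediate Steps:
Mul(Add(Mul(-1, -33050), -28456), Pow(Add(7141, 24839), -1)) = Mul(Add(33050, -28456), Pow(31980, -1)) = Mul(4594, Rational(1, 31980)) = Rational(2297, 15990)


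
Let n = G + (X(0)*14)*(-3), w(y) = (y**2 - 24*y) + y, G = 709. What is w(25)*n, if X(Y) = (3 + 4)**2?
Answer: -67450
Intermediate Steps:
X(Y) = 49 (X(Y) = 7**2 = 49)
w(y) = y**2 - 23*y
n = -1349 (n = 709 + (49*14)*(-3) = 709 + 686*(-3) = 709 - 2058 = -1349)
w(25)*n = (25*(-23 + 25))*(-1349) = (25*2)*(-1349) = 50*(-1349) = -67450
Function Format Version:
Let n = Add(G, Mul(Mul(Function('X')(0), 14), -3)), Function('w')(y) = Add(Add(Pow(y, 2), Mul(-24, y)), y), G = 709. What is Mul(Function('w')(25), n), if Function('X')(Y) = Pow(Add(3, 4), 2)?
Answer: -67450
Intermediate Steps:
Function('X')(Y) = 49 (Function('X')(Y) = Pow(7, 2) = 49)
Function('w')(y) = Add(Pow(y, 2), Mul(-23, y))
n = -1349 (n = Add(709, Mul(Mul(49, 14), -3)) = Add(709, Mul(686, -3)) = Add(709, -2058) = -1349)
Mul(Function('w')(25), n) = Mul(Mul(25, Add(-23, 25)), -1349) = Mul(Mul(25, 2), -1349) = Mul(50, -1349) = -67450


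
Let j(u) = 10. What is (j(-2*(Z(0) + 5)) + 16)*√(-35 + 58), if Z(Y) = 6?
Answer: 26*√23 ≈ 124.69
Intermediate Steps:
(j(-2*(Z(0) + 5)) + 16)*√(-35 + 58) = (10 + 16)*√(-35 + 58) = 26*√23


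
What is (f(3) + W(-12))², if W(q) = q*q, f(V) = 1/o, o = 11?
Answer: 2512225/121 ≈ 20762.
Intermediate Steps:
f(V) = 1/11
W(q) = q²
(f(3) + W(-12))² = (1/11 + (-12)²)² = (1/11 + 144)² = (1585/11)² = 2512225/121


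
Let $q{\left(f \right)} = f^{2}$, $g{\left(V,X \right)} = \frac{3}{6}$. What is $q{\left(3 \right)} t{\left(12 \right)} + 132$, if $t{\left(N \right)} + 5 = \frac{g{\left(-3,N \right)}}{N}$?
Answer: $\frac{699}{8} \approx 87.375$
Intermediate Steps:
$g{\left(V,X \right)} = \frac{1}{2}$ ($g{\left(V,X \right)} = 3 \cdot \frac{1}{6} = \frac{1}{2}$)
$t{\left(N \right)} = -5 + \frac{1}{2 N}$
$q{\left(3 \right)} t{\left(12 \right)} + 132 = 3^{2} \left(-5 + \frac{1}{2 \cdot 12}\right) + 132 = 9 \left(-5 + \frac{1}{2} \cdot \frac{1}{12}\right) + 132 = 9 \left(-5 + \frac{1}{24}\right) + 132 = 9 \left(- \frac{119}{24}\right) + 132 = - \frac{357}{8} + 132 = \frac{699}{8}$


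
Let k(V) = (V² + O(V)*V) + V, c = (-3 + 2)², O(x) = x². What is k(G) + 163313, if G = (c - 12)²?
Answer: 1949636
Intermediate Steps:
c = 1 (c = (-1)² = 1)
G = 121 (G = (1 - 12)² = (-11)² = 121)
k(V) = V + V² + V³ (k(V) = (V² + V²*V) + V = (V² + V³) + V = V + V² + V³)
k(G) + 163313 = 121*(1 + 121 + 121²) + 163313 = 121*(1 + 121 + 14641) + 163313 = 121*14763 + 163313 = 1786323 + 163313 = 1949636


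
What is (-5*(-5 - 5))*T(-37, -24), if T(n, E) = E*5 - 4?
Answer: -6200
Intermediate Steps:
T(n, E) = -4 + 5*E (T(n, E) = 5*E - 4 = -4 + 5*E)
(-5*(-5 - 5))*T(-37, -24) = (-5*(-5 - 5))*(-4 + 5*(-24)) = (-5*(-10))*(-4 - 120) = 50*(-124) = -6200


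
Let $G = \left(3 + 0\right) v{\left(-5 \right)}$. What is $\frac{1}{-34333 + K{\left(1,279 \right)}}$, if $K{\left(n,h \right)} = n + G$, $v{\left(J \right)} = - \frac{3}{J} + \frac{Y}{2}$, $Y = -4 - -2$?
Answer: $- \frac{5}{171666} \approx -2.9126 \cdot 10^{-5}$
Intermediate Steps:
$Y = -2$ ($Y = -4 + 2 = -2$)
$v{\left(J \right)} = -1 - \frac{3}{J}$ ($v{\left(J \right)} = - \frac{3}{J} - \frac{2}{2} = - \frac{3}{J} - 1 = -1 - \frac{3}{J}$)
$G = - \frac{6}{5}$ ($G = \left(3 + 0\right) \frac{-3 - -5}{-5} = 3 \left(- \frac{-3 + 5}{5}\right) = 3 \left(\left(- \frac{1}{5}\right) 2\right) = 3 \left(- \frac{2}{5}\right) = - \frac{6}{5} \approx -1.2$)
$K{\left(n,h \right)} = - \frac{6}{5} + n$ ($K{\left(n,h \right)} = n - \frac{6}{5} = - \frac{6}{5} + n$)
$\frac{1}{-34333 + K{\left(1,279 \right)}} = \frac{1}{-34333 + \left(- \frac{6}{5} + 1\right)} = \frac{1}{-34333 - \frac{1}{5}} = \frac{1}{- \frac{171666}{5}} = - \frac{5}{171666}$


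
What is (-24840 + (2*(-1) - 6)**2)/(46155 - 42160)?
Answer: -24776/3995 ≈ -6.2018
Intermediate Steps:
(-24840 + (2*(-1) - 6)**2)/(46155 - 42160) = (-24840 + (-2 - 6)**2)/3995 = (-24840 + (-8)**2)*(1/3995) = (-24840 + 64)*(1/3995) = -24776*1/3995 = -24776/3995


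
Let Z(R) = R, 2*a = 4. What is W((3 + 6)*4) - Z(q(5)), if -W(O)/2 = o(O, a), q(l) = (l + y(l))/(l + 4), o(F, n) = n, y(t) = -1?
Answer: -40/9 ≈ -4.4444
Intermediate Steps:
a = 2 (a = (½)*4 = 2)
q(l) = (-1 + l)/(4 + l) (q(l) = (l - 1)/(l + 4) = (-1 + l)/(4 + l))
W(O) = -4 (W(O) = -2*2 = -4)
W((3 + 6)*4) - Z(q(5)) = -4 - (-1 + 5)/(4 + 5) = -4 - 4/9 = -40/9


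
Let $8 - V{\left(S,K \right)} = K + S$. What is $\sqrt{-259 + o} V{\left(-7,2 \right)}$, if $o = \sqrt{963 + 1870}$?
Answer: $13 \sqrt{-259 + \sqrt{2833}} \approx 186.48 i$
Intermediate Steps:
$V{\left(S,K \right)} = 8 - K - S$ ($V{\left(S,K \right)} = 8 - \left(K + S\right) = 8 - K - S$)
$o = \sqrt{2833} \approx 53.226$
$\sqrt{-259 + o} V{\left(-7,2 \right)} = \sqrt{-259 + \sqrt{2833}} \left(8 - 2 - -7\right) = \sqrt{-259 + \sqrt{2833}} \left(8 - 2 + 7\right) = \sqrt{-259 + \sqrt{2833}} \cdot 13 = 13 \sqrt{-259 + \sqrt{2833}}$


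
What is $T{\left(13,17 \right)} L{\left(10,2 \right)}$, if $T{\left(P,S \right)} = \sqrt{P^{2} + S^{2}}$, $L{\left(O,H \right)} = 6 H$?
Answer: $12 \sqrt{458} \approx 256.81$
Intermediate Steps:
$T{\left(13,17 \right)} L{\left(10,2 \right)} = \sqrt{13^{2} + 17^{2}} \cdot 6 \cdot 2 = \sqrt{169 + 289} \cdot 12 = \sqrt{458} \cdot 12 = 12 \sqrt{458}$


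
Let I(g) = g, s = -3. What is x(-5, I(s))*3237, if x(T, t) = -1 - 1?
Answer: -6474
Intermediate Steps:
x(T, t) = -2
x(-5, I(s))*3237 = -2*3237 = -6474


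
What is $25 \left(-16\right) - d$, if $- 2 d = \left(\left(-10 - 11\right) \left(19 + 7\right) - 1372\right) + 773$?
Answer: $- \frac{1945}{2} \approx -972.5$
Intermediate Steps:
$d = \frac{1145}{2}$ ($d = - \frac{\left(\left(-10 - 11\right) \left(19 + 7\right) - 1372\right) + 773}{2} = - \frac{\left(\left(-10 - 11\right) 26 - 1372\right) + 773}{2} = - \frac{\left(\left(-21\right) 26 - 1372\right) + 773}{2} = - \frac{\left(-546 - 1372\right) + 773}{2} = - \frac{-1918 + 773}{2} = \left(- \frac{1}{2}\right) \left(-1145\right) = \frac{1145}{2} \approx 572.5$)
$25 \left(-16\right) - d = 25 \left(-16\right) - \frac{1145}{2} = -400 - \frac{1145}{2} = - \frac{1945}{2}$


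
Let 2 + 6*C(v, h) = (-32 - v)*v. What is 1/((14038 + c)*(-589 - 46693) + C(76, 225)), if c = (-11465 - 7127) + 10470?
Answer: -3/839165041 ≈ -3.5750e-9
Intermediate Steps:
C(v, h) = -⅓ + v*(-32 - v)/6 (C(v, h) = -⅓ + ((-32 - v)*v)/6 = -⅓ + (v*(-32 - v))/6 = -⅓ + v*(-32 - v)/6)
c = -8122 (c = -18592 + 10470 = -8122)
1/((14038 + c)*(-589 - 46693) + C(76, 225)) = 1/((14038 - 8122)*(-589 - 46693) + (-⅓ - 16/3*76 - ⅙*76²)) = 1/(5916*(-47282) + (-⅓ - 1216/3 - ⅙*5776)) = 1/(-279720312 + (-⅓ - 1216/3 - 2888/3)) = 1/(-279720312 - 4105/3) = 1/(-839165041/3) = -3/839165041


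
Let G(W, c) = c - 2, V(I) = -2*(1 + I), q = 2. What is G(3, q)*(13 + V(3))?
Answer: 0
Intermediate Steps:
V(I) = -2 - 2*I
G(W, c) = -2 + c
G(3, q)*(13 + V(3)) = (-2 + 2)*(13 + (-2 - 2*3)) = 0*(13 + (-2 - 6)) = 0*(13 - 8) = 0*5 = 0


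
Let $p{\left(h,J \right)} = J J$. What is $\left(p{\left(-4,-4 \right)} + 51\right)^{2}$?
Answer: $4489$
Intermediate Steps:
$p{\left(h,J \right)} = J^{2}$
$\left(p{\left(-4,-4 \right)} + 51\right)^{2} = \left(\left(-4\right)^{2} + 51\right)^{2} = \left(16 + 51\right)^{2} = 67^{2} = 4489$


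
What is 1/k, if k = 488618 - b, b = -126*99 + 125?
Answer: 1/500967 ≈ 1.9961e-6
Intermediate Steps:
b = -12349 (b = -12474 + 125 = -12349)
k = 500967 (k = 488618 - 1*(-12349) = 488618 + 12349 = 500967)
1/k = 1/500967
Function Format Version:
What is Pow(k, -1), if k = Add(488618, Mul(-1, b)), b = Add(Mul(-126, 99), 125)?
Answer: Rational(1, 500967) ≈ 1.9961e-6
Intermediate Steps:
b = -12349 (b = Add(-12474, 125) = -12349)
k = 500967 (k = Add(488618, Mul(-1, -12349)) = Add(488618, 12349) = 500967)
Pow(k, -1) = Pow(500967, -1) = Rational(1, 500967)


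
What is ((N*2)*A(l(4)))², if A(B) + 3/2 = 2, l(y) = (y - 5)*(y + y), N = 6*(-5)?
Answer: 900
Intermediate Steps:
N = -30
l(y) = 2*y*(-5 + y) (l(y) = (-5 + y)*(2*y) = 2*y*(-5 + y))
A(B) = ½ (A(B) = -3/2 + 2 = ½)
((N*2)*A(l(4)))² = (-30*2*(½))² = (-60*½)² = (-30)² = 900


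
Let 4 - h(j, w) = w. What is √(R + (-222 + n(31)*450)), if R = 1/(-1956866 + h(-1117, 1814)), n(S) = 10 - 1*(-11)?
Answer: √8850601729065963/979338 ≈ 96.063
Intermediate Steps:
h(j, w) = 4 - w
n(S) = 21 (n(S) = 10 + 11 = 21)
R = -1/1958676 (R = 1/(-1956866 + (4 - 1*1814)) = 1/(-1956866 + (4 - 1814)) = 1/(-1956866 - 1810) = 1/(-1958676) = -1/1958676 ≈ -5.1055e-7)
√(R + (-222 + n(31)*450)) = √(-1/1958676 + (-222 + 21*450)) = √(-1/1958676 + (-222 + 9450)) = √(-1/1958676 + 9228) = √(18074662127/1958676) = √8850601729065963/979338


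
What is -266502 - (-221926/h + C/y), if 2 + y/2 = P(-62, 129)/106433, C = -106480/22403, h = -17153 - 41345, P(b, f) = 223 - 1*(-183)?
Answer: -1855124144174007163/6960883781181 ≈ -2.6651e+5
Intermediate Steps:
P(b, f) = 406 (P(b, f) = 223 + 183 = 406)
h = -58498
C = -106480/22403 (C = -106480*1/22403 = -106480/22403 ≈ -4.7529)
y = -424920/106433 (y = -4 + 2*(406/106433) = -4 + 812/106433 = -424920/106433 ≈ -3.9924)
-266502 - (-221926/h + C/y) = -266502 - (-221926/(-58498) - 106480/(22403*(-424920/106433))) = -266502 - (-221926*(-1/58498) - 106480/22403*(-106433/424920)) = -266502 - (110963/29249 + 283324646/237987069) = -266502 - 1*34694721708301/6960883781181 = -266502 - 34694721708301/6960883781181 = -1855124144174007163/6960883781181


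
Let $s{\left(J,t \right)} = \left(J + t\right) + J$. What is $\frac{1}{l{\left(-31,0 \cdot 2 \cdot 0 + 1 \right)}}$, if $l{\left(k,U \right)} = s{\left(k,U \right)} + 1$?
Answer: $- \frac{1}{60} \approx -0.016667$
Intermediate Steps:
$s{\left(J,t \right)} = t + 2 J$
$l{\left(k,U \right)} = 1 + U + 2 k$ ($l{\left(k,U \right)} = \left(U + 2 k\right) + 1 = 1 + U + 2 k$)
$\frac{1}{l{\left(-31,0 \cdot 2 \cdot 0 + 1 \right)}} = \frac{1}{1 + \left(0 \cdot 2 \cdot 0 + 1\right) + 2 \left(-31\right)} = \frac{1}{1 + \left(0 \cdot 0 + 1\right) - 62} = \frac{1}{1 + \left(0 + 1\right) - 62} = \frac{1}{1 + 1 - 62} = \frac{1}{-60} = - \frac{1}{60}$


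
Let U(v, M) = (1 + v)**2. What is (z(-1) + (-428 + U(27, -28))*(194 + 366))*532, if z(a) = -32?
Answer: 106042496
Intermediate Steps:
(z(-1) + (-428 + U(27, -28))*(194 + 366))*532 = (-32 + (-428 + (1 + 27)**2)*(194 + 366))*532 = (-32 + (-428 + 28**2)*560)*532 = (-32 + (-428 + 784)*560)*532 = (-32 + 356*560)*532 = (-32 + 199360)*532 = 199328*532 = 106042496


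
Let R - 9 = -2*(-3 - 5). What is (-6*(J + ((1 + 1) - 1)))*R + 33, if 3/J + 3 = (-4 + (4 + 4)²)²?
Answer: -140433/1199 ≈ -117.13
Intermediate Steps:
R = 25 (R = 9 - 2*(-3 - 5) = 9 - 2*(-8) = 9 + 16 = 25)
J = 1/1199 (J = 3/(-3 + (-4 + (4 + 4)²)²) = 3/(-3 + (-4 + 8²)²) = 3/(-3 + (-4 + 64)²) = 3/(-3 + 60²) = 3/(-3 + 3600) = 3/3597 = 3*(1/3597) = 1/1199 ≈ 0.00083403)
(-6*(J + ((1 + 1) - 1)))*R + 33 = -6*(1/1199 + ((1 + 1) - 1))*25 + 33 = -6*(1/1199 + (2 - 1))*25 + 33 = -6*(1/1199 + 1)*25 + 33 = -6*1200/1199*25 + 33 = -7200/1199*25 + 33 = -180000/1199 + 33 = -140433/1199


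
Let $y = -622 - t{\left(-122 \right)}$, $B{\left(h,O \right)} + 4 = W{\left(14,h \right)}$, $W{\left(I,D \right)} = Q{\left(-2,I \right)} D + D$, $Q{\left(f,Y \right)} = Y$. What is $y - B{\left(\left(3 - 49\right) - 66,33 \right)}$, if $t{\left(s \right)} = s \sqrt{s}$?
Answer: $1062 + 122 i \sqrt{122} \approx 1062.0 + 1347.5 i$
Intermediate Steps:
$t{\left(s \right)} = s^{\frac{3}{2}}$
$W{\left(I,D \right)} = D + D I$ ($W{\left(I,D \right)} = I D + D = D I + D = D + D I$)
$B{\left(h,O \right)} = -4 + 15 h$ ($B{\left(h,O \right)} = -4 + h \left(1 + 14\right) = -4 + h 15 = -4 + 15 h$)
$y = -622 + 122 i \sqrt{122}$ ($y = -622 - \left(-122\right)^{\frac{3}{2}} = -622 - - 122 i \sqrt{122} = -622 + 122 i \sqrt{122} \approx -622.0 + 1347.5 i$)
$y - B{\left(\left(3 - 49\right) - 66,33 \right)} = \left(-622 + 122 i \sqrt{122}\right) - \left(-4 + 15 \left(\left(3 - 49\right) - 66\right)\right) = \left(-622 + 122 i \sqrt{122}\right) - \left(-4 + 15 \left(-46 - 66\right)\right) = \left(-622 + 122 i \sqrt{122}\right) - \left(-4 + 15 \left(-112\right)\right) = \left(-622 + 122 i \sqrt{122}\right) - \left(-4 - 1680\right) = \left(-622 + 122 i \sqrt{122}\right) - -1684 = \left(-622 + 122 i \sqrt{122}\right) + 1684 = 1062 + 122 i \sqrt{122}$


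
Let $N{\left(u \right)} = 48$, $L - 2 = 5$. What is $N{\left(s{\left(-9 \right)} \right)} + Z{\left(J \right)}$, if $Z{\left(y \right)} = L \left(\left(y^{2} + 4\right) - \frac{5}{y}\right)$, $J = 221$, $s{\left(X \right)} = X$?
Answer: $\frac{75573788}{221} \approx 3.4196 \cdot 10^{5}$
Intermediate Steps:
$L = 7$ ($L = 2 + 5 = 7$)
$Z{\left(y \right)} = 28 - \frac{35}{y} + 7 y^{2}$ ($Z{\left(y \right)} = 7 \left(\left(y^{2} + 4\right) - \frac{5}{y}\right) = 7 \left(\left(4 + y^{2}\right) - \frac{5}{y}\right) = 7 \left(4 + y^{2} - \frac{5}{y}\right) = 28 - \frac{35}{y} + 7 y^{2}$)
$N{\left(s{\left(-9 \right)} \right)} + Z{\left(J \right)} = 48 + \left(28 - \frac{35}{221} + 7 \cdot 221^{2}\right) = 48 + \left(28 - \frac{35}{221} + 7 \cdot 48841\right) = 48 + \left(28 - \frac{35}{221} + 341887\right) = 48 + \frac{75563180}{221} = \frac{75573788}{221}$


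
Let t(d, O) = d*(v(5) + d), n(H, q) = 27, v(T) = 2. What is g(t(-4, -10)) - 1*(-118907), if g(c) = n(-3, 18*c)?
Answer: 118934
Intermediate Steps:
t(d, O) = d*(2 + d)
g(c) = 27
g(t(-4, -10)) - 1*(-118907) = 27 - 1*(-118907) = 27 + 118907 = 118934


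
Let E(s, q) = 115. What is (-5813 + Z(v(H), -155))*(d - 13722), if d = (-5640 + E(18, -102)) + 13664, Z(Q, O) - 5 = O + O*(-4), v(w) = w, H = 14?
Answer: 29829969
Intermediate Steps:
Z(Q, O) = 5 - 3*O (Z(Q, O) = 5 + (O + O*(-4)) = 5 + (O - 4*O) = 5 - 3*O)
d = 8139 (d = (-5640 + 115) + 13664 = -5525 + 13664 = 8139)
(-5813 + Z(v(H), -155))*(d - 13722) = (-5813 + (5 - 3*(-155)))*(8139 - 13722) = (-5813 + (5 + 465))*(-5583) = (-5813 + 470)*(-5583) = -5343*(-5583) = 29829969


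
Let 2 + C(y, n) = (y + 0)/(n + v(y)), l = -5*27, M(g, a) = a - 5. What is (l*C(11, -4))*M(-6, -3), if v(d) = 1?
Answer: -6120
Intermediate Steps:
M(g, a) = -5 + a
l = -135
C(y, n) = -2 + y/(1 + n) (C(y, n) = -2 + (y + 0)/(n + 1) = -2 + y/(1 + n))
(l*C(11, -4))*M(-6, -3) = (-135*(-2 + 11 - 2*(-4))/(1 - 4))*(-5 - 3) = -135*(-2 + 11 + 8)/(-3)*(-8) = -(-45)*17*(-8) = -135*(-17/3)*(-8) = 765*(-8) = -6120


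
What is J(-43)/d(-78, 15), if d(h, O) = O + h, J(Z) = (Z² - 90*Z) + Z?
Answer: -1892/21 ≈ -90.095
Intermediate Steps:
J(Z) = Z² - 89*Z
J(-43)/d(-78, 15) = (-43*(-89 - 43))/(15 - 78) = -43*(-132)/(-63) = 5676*(-1/63) = -1892/21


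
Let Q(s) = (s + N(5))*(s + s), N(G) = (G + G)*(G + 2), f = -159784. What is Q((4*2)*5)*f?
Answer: -1406099200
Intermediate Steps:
N(G) = 2*G*(2 + G) (N(G) = (2*G)*(2 + G) = 2*G*(2 + G))
Q(s) = 2*s*(70 + s) (Q(s) = (s + 2*5*(2 + 5))*(s + s) = (s + 2*5*7)*(2*s) = (s + 70)*(2*s) = (70 + s)*(2*s) = 2*s*(70 + s))
Q((4*2)*5)*f = (2*((4*2)*5)*(70 + (4*2)*5))*(-159784) = (2*(8*5)*(70 + 8*5))*(-159784) = (2*40*(70 + 40))*(-159784) = (2*40*110)*(-159784) = 8800*(-159784) = -1406099200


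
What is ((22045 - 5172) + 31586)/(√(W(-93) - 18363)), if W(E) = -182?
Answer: -48459*I*√18545/18545 ≈ -355.85*I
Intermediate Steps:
((22045 - 5172) + 31586)/(√(W(-93) - 18363)) = ((22045 - 5172) + 31586)/(√(-182 - 18363)) = (16873 + 31586)/(√(-18545)) = 48459/((I*√18545)) = 48459*(-I*√18545/18545) = -48459*I*√18545/18545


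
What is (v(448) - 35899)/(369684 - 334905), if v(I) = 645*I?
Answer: 253061/34779 ≈ 7.2763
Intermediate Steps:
(v(448) - 35899)/(369684 - 334905) = (645*448 - 35899)/(369684 - 334905) = (288960 - 35899)/34779 = 253061*(1/34779) = 253061/34779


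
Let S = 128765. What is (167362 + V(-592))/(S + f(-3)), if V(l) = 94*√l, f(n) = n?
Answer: 83681/64381 + 188*I*√37/64381 ≈ 1.2998 + 0.017762*I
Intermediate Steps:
(167362 + V(-592))/(S + f(-3)) = (167362 + 94*√(-592))/(128765 - 3) = (167362 + 94*(4*I*√37))/128762 = (167362 + 376*I*√37)*(1/128762) = 83681/64381 + 188*I*√37/64381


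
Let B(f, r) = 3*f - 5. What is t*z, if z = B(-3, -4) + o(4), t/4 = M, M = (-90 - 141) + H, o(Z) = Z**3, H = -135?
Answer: -73200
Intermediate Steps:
B(f, r) = -5 + 3*f
M = -366 (M = (-90 - 141) - 135 = -231 - 135 = -366)
t = -1464 (t = 4*(-366) = -1464)
z = 50 (z = (-5 + 3*(-3)) + 4**3 = (-5 - 9) + 64 = -14 + 64 = 50)
t*z = -1464*50 = -73200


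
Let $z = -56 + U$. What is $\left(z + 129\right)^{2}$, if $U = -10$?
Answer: $3969$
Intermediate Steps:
$z = -66$ ($z = -56 - 10 = -66$)
$\left(z + 129\right)^{2} = \left(-66 + 129\right)^{2} = 63^{2} = 3969$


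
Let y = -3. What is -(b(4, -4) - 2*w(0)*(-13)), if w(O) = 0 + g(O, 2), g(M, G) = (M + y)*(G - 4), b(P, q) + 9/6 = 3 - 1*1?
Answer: -313/2 ≈ -156.50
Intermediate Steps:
b(P, q) = 1/2 (b(P, q) = -3/2 + (3 - 1*1) = -3/2 + (3 - 1) = -3/2 + 2 = 1/2)
g(M, G) = (-4 + G)*(-3 + M) (g(M, G) = (M - 3)*(G - 4) = (-3 + M)*(-4 + G) = (-4 + G)*(-3 + M))
w(O) = 6 - 2*O (w(O) = 0 + (12 - 4*O - 3*2 + 2*O) = 0 + (12 - 4*O - 6 + 2*O) = 0 + (6 - 2*O) = 6 - 2*O)
-(b(4, -4) - 2*w(0)*(-13)) = -(1/2 - 2*(6 - 2*0)*(-13)) = -(1/2 - 2*(6 + 0)*(-13)) = -(1/2 - 2*6*(-13)) = -(1/2 - 12*(-13)) = -(1/2 + 156) = -1*313/2 = -313/2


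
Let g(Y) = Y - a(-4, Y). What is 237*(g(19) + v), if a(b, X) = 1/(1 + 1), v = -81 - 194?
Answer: -121581/2 ≈ -60791.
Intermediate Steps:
v = -275
a(b, X) = ½ (a(b, X) = 1/2 = ½)
g(Y) = -½ + Y (g(Y) = Y - 1*½ = Y - ½ = -½ + Y)
237*(g(19) + v) = 237*((-½ + 19) - 275) = 237*(37/2 - 275) = 237*(-513/2) = -121581/2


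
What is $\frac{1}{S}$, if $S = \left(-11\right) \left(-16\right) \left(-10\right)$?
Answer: $- \frac{1}{1760} \approx -0.00056818$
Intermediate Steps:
$S = -1760$ ($S = 176 \left(-10\right) = -1760$)
$\frac{1}{S} = \frac{1}{-1760} = - \frac{1}{1760}$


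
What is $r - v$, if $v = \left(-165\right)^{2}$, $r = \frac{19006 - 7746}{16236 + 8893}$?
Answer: $- \frac{684125765}{25129} \approx -27225.0$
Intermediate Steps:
$r = \frac{11260}{25129} \approx 0.44809$
$v = 27225$
$r - v = \frac{11260}{25129} - 27225 = - \frac{684125765}{25129}$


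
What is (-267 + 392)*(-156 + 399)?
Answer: 30375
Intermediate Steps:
(-267 + 392)*(-156 + 399) = 125*243 = 30375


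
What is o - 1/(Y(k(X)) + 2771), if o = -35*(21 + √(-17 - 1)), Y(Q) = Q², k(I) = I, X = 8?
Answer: -2083726/2835 - 105*I*√2 ≈ -735.0 - 148.49*I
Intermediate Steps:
o = -735 - 105*I*√2 (o = -35*(21 + √(-18)) = -35*(21 + 3*I*√2) = -735 - 105*I*√2 ≈ -735.0 - 148.49*I)
o - 1/(Y(k(X)) + 2771) = (-735 - 105*I*√2) - 1/(8² + 2771) = (-735 - 105*I*√2) - 1/(64 + 2771) = (-735 - 105*I*√2) - 1/2835 = -2083726/2835 - 105*I*√2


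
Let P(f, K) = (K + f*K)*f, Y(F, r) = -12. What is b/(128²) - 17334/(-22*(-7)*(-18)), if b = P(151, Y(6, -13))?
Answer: -416211/39424 ≈ -10.557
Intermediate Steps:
P(f, K) = f*(K + K*f) (P(f, K) = (K + K*f)*f = f*(K + K*f))
b = -275424 (b = -12*151*(1 + 151) = -12*151*152 = -275424)
b/(128²) - 17334/(-22*(-7)*(-18)) = -275424/(128²) - 17334/(-22*(-7)*(-18)) = -275424/16384 - 17334/(154*(-18)) = -275424*1/16384 - 17334/(-2772) = -8607/512 - 17334*(-1/2772) = -8607/512 + 963/154 = -416211/39424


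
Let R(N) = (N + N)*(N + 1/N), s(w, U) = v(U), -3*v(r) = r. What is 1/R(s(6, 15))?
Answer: 1/52 ≈ 0.019231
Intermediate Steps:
v(r) = -r/3
s(w, U) = -U/3
R(N) = 2*N*(N + 1/N) (R(N) = (2*N)*(N + 1/N) = 2*N*(N + 1/N))
1/R(s(6, 15)) = 1/(2 + 2*(-⅓*15)²) = 1/(2 + 2*(-5)²) = 1/(2 + 2*25) = 1/(2 + 50) = 1/52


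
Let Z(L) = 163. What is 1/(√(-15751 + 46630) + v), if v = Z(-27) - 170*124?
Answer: -20917/437490010 - 3*√3431/437490010 ≈ -4.8213e-5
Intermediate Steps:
v = -20917 (v = 163 - 170*124 = 163 - 1*21080 = 163 - 21080 = -20917)
1/(√(-15751 + 46630) + v) = 1/(√(-15751 + 46630) - 20917) = 1/(√30879 - 20917) = 1/(3*√3431 - 20917) = 1/(-20917 + 3*√3431)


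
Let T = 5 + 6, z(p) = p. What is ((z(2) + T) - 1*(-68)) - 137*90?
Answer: -12249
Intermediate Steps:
T = 11
((z(2) + T) - 1*(-68)) - 137*90 = ((2 + 11) - 1*(-68)) - 137*90 = (13 + 68) - 12330 = 81 - 12330 = -12249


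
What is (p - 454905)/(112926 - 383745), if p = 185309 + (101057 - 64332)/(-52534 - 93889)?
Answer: 39475091833/39654130437 ≈ 0.99549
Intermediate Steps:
p = 27133462982/146423 (p = 185309 + 36725/(-146423) = 185309 + 36725*(-1/146423) = 185309 - 36725/146423 = 27133462982/146423 ≈ 1.8531e+5)
(p - 454905)/(112926 - 383745) = (27133462982/146423 - 454905)/(112926 - 383745) = -39475091833/146423/(-270819) = -39475091833/146423*(-1/270819) = 39475091833/39654130437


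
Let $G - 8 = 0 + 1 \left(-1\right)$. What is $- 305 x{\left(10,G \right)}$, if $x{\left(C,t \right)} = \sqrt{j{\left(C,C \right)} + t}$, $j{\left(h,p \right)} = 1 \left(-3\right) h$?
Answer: $- 305 i \sqrt{23} \approx - 1462.7 i$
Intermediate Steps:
$j{\left(h,p \right)} = - 3 h$
$G = 7$ ($G = 8 + \left(0 + 1 \left(-1\right)\right) = 8 + \left(0 - 1\right) = 8 - 1 = 7$)
$x{\left(C,t \right)} = \sqrt{t - 3 C}$ ($x{\left(C,t \right)} = \sqrt{- 3 C + t} = \sqrt{t - 3 C}$)
$- 305 x{\left(10,G \right)} = - 305 \sqrt{7 - 30} = - 305 \sqrt{-23} = - 305 i \sqrt{23}$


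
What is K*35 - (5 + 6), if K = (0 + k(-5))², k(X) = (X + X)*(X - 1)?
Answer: 125989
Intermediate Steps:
k(X) = 2*X*(-1 + X) (k(X) = (2*X)*(-1 + X) = 2*X*(-1 + X))
K = 3600 (K = (0 + 2*(-5)*(-1 - 5))² = (0 + 2*(-5)*(-6))² = (0 + 60)² = 60² = 3600)
K*35 - (5 + 6) = 3600*35 - (5 + 6) = 126000 - 1*11 = 126000 - 11 = 125989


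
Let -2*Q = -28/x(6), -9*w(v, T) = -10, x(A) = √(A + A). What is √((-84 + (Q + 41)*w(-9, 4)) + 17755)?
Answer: √(1435041 + 210*√3)/9 ≈ 133.12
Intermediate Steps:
x(A) = √2*√A (x(A) = √(2*A) = √2*√A)
w(v, T) = 10/9 (w(v, T) = -⅑*(-10) = 10/9)
Q = 7*√3/3 (Q = -(-14)/(√2*√6) = -(-14)/(2*√3) = -(-14)*√3/6 = -(-7)*√3/3 = 7*√3/3 ≈ 4.0415)
√((-84 + (Q + 41)*w(-9, 4)) + 17755) = √((-84 + (7*√3/3 + 41)*(10/9)) + 17755) = √((-84 + (41 + 7*√3/3)*(10/9)) + 17755) = √((-84 + (410/9 + 70*√3/27)) + 17755) = √((-346/9 + 70*√3/27) + 17755) = √(159449/9 + 70*√3/27)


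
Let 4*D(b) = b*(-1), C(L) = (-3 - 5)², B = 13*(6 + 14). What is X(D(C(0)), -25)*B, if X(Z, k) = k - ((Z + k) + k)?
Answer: 10660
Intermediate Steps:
B = 260 (B = 13*20 = 260)
C(L) = 64 (C(L) = (-8)² = 64)
D(b) = -b/4 (D(b) = (b*(-1))/4 = (-b)/4 = -b/4)
X(Z, k) = -Z - k (X(Z, k) = k - (Z + 2*k) = k + (-Z - 2*k) = -Z - k)
X(D(C(0)), -25)*B = (-(-1)*64/4 - 1*(-25))*260 = (-1*(-16) + 25)*260 = (16 + 25)*260 = 41*260 = 10660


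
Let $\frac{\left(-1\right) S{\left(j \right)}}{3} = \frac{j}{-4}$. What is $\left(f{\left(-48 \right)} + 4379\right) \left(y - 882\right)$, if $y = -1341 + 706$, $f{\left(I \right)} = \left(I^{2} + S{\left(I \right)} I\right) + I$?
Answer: $-12686671$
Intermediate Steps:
$S{\left(j \right)} = \frac{3 j}{4}$ ($S{\left(j \right)} = - 3 \frac{j}{-4} = - 3 j \left(- \frac{1}{4}\right) = - 3 \left(- \frac{j}{4}\right) = \frac{3 j}{4}$)
$f{\left(I \right)} = I + \frac{7 I^{2}}{4}$ ($f{\left(I \right)} = \left(I^{2} + \frac{3 I}{4} I\right) + I = \left(I^{2} + \frac{3 I^{2}}{4}\right) + I = \frac{7 I^{2}}{4} + I = I + \frac{7 I^{2}}{4}$)
$y = -635$
$\left(f{\left(-48 \right)} + 4379\right) \left(y - 882\right) = \left(\frac{1}{4} \left(-48\right) \left(4 + 7 \left(-48\right)\right) + 4379\right) \left(-635 - 882\right) = \left(\frac{1}{4} \left(-48\right) \left(4 - 336\right) + 4379\right) \left(-1517\right) = \left(\frac{1}{4} \left(-48\right) \left(-332\right) + 4379\right) \left(-1517\right) = \left(3984 + 4379\right) \left(-1517\right) = 8363 \left(-1517\right) = -12686671$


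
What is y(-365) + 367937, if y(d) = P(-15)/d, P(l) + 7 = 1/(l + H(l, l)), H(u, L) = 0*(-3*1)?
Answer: 2014455181/5475 ≈ 3.6794e+5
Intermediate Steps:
H(u, L) = 0 (H(u, L) = 0*(-3) = 0)
P(l) = -7 + 1/l (P(l) = -7 + 1/(l + 0) = -7 + 1/l)
y(d) = -106/(15*d) (y(d) = (-7 + 1/(-15))/d = (-7 - 1/15)/d = -106/(15*d))
y(-365) + 367937 = -106/15/(-365) + 367937 = -106/15*(-1/365) + 367937 = 106/5475 + 367937 = 2014455181/5475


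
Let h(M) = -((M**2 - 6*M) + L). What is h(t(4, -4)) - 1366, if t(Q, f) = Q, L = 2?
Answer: -1360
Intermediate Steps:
h(M) = -2 - M**2 + 6*M (h(M) = -((M**2 - 6*M) + 2) = -(2 + M**2 - 6*M) = -2 - M**2 + 6*M)
h(t(4, -4)) - 1366 = (-2 - 1*4**2 + 6*4) - 1366 = (-2 - 1*16 + 24) - 1366 = (-2 - 16 + 24) - 1366 = 6 - 1366 = -1360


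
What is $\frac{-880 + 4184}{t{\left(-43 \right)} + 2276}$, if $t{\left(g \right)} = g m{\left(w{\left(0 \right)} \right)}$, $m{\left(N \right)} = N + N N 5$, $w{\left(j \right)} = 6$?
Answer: $- \frac{1652}{2861} \approx -0.57742$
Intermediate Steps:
$m{\left(N \right)} = N + 5 N^{2}$ ($m{\left(N \right)} = N + N^{2} \cdot 5 = N + 5 N^{2}$)
$t{\left(g \right)} = 186 g$ ($t{\left(g \right)} = g 6 \left(1 + 5 \cdot 6\right) = g 6 \left(1 + 30\right) = g 6 \cdot 31 = g 186 = 186 g$)
$\frac{-880 + 4184}{t{\left(-43 \right)} + 2276} = \frac{-880 + 4184}{186 \left(-43\right) + 2276} = \frac{3304}{-7998 + 2276} = \frac{3304}{-5722} = 3304 \left(- \frac{1}{5722}\right) = - \frac{1652}{2861}$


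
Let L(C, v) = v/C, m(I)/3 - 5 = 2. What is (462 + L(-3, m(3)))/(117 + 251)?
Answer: 455/368 ≈ 1.2364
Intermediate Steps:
m(I) = 21 (m(I) = 15 + 3*2 = 15 + 6 = 21)
(462 + L(-3, m(3)))/(117 + 251) = (462 + 21/(-3))/(117 + 251) = (462 + 21*(-⅓))/368 = (462 - 7)*(1/368) = 455*(1/368) = 455/368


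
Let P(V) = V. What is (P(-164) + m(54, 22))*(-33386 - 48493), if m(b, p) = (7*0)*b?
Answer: 13428156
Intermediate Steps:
m(b, p) = 0 (m(b, p) = 0*b = 0)
(P(-164) + m(54, 22))*(-33386 - 48493) = (-164 + 0)*(-33386 - 48493) = -164*(-81879) = 13428156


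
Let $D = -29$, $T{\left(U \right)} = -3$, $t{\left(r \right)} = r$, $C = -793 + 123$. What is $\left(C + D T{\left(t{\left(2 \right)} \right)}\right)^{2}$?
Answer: $339889$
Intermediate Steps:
$C = -670$
$\left(C + D T{\left(t{\left(2 \right)} \right)}\right)^{2} = \left(-670 - -87\right)^{2} = \left(-670 + 87\right)^{2} = \left(-583\right)^{2} = 339889$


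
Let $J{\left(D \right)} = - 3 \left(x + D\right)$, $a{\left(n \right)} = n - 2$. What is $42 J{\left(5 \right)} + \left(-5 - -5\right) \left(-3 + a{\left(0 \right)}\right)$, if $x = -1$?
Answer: $-504$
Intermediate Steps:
$a{\left(n \right)} = -2 + n$ ($a{\left(n \right)} = n - 2 = -2 + n$)
$J{\left(D \right)} = 3 - 3 D$ ($J{\left(D \right)} = - 3 \left(-1 + D\right) = 3 - 3 D$)
$42 J{\left(5 \right)} + \left(-5 - -5\right) \left(-3 + a{\left(0 \right)}\right) = 42 \left(3 - 15\right) + \left(-5 - -5\right) \left(-3 + \left(-2 + 0\right)\right) = 42 \left(3 - 15\right) + \left(-5 + 5\right) \left(-3 - 2\right) = 42 \left(-12\right) + 0 \left(-5\right) = -504 + 0 = -504$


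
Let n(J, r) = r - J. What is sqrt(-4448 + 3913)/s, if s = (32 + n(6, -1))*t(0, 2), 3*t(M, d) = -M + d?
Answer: 3*I*sqrt(535)/50 ≈ 1.3878*I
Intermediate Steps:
t(M, d) = -M/3 + d/3 (t(M, d) = (-M + d)/3 = (d - M)/3 = -M/3 + d/3)
s = 50/3 (s = (32 + (-1 - 1*6))*(-1/3*0 + (1/3)*2) = (32 + (-1 - 6))*(0 + 2/3) = (32 - 7)*(2/3) = 25*(2/3) = 50/3 ≈ 16.667)
sqrt(-4448 + 3913)/s = sqrt(-4448 + 3913)/(50/3) = sqrt(-535)*(3/50) = (I*sqrt(535))*(3/50) = 3*I*sqrt(535)/50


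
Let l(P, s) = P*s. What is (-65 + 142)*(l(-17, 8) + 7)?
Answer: -9933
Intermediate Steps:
(-65 + 142)*(l(-17, 8) + 7) = (-65 + 142)*(-17*8 + 7) = 77*(-136 + 7) = 77*(-129) = -9933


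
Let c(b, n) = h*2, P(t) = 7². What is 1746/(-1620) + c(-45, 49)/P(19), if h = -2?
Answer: -5113/4410 ≈ -1.1594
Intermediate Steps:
P(t) = 49
c(b, n) = -4 (c(b, n) = -2*2 = -4)
1746/(-1620) + c(-45, 49)/P(19) = 1746/(-1620) - 4/49 = 1746*(-1/1620) - 4*1/49 = -97/90 - 4/49 = -5113/4410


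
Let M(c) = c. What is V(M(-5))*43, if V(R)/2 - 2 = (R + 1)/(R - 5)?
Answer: 1032/5 ≈ 206.40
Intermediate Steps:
V(R) = 4 + 2*(1 + R)/(-5 + R) (V(R) = 4 + 2*((R + 1)/(R - 5)) = 4 + 2*((1 + R)/(-5 + R)) = 4 + 2*(1 + R)/(-5 + R))
V(M(-5))*43 = (6*(-3 - 5)/(-5 - 5))*43 = (6*(-8)/(-10))*43 = (6*(-⅒)*(-8))*43 = (24/5)*43 = 1032/5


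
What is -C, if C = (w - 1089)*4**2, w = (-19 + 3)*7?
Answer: 19216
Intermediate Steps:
w = -112 (w = -16*7 = -112)
C = -19216 (C = (-112 - 1089)*4**2 = -1201*16 = -19216)
-C = -1*(-19216) = 19216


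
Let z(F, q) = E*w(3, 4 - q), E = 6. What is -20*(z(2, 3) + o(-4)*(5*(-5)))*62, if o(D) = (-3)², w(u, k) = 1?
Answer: 271560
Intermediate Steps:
o(D) = 9
z(F, q) = 6 (z(F, q) = 6*1 = 6)
-20*(z(2, 3) + o(-4)*(5*(-5)))*62 = -20*(6 + 9*(5*(-5)))*62 = -20*(6 + 9*(-25))*62 = -20*(6 - 225)*62 = -20*(-219)*62 = 4380*62 = 271560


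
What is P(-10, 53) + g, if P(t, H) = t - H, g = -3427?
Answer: -3490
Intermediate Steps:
P(-10, 53) + g = (-10 - 1*53) - 3427 = (-10 - 53) - 3427 = -63 - 3427 = -3490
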